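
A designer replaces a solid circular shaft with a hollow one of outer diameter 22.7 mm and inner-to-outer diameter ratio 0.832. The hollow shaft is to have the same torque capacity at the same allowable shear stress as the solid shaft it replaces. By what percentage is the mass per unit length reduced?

Equal τ_max and T ⇒ the solid shaft needs d_s³ = d_o³(1−k⁴), so d_s = 22.7·(1−0.832⁴)^(1/3) = 18.26 mm.
Area ratio A_h/A_s = d_o²(1−k²)/d_s² = (1−k²)/(1−k⁴)^(2/3) = 0.4755.
Mass saving = 1 − 0.4755 = 52.5 %.

52.5 %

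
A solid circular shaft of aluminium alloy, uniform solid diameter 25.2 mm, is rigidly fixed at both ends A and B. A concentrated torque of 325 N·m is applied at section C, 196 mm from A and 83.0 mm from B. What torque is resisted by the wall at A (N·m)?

96.7 N·m

With uniform GJ and both ends fixed, compatibility θ_AC = θ_CB gives T_A·a = T_B·b, together with T_A + T_B = T₀.
T_A = T₀·b/(a+b) = 325.0·83.0/279.0 = 96.68 N·m; T_B = 228.3 N·m.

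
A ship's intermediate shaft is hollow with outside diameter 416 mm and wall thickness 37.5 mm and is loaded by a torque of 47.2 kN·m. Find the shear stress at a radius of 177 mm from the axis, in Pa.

5.18e6 Pa

J = π(d_o⁴ − d_i⁴)/32 = π(0.416⁴ − 0.341⁴)/32 = 1.613×10^-3 m⁴.
Shear stress varies linearly with radius: τ = T·r/J = 47200 × 0.177 / 1.613×10^-3 = 5.180×10^6 Pa.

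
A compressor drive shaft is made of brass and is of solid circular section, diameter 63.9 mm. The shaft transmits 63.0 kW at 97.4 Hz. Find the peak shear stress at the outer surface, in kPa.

2010 kPa

ω = 2π·97.4 = 612.0 rad/s, so T = P/ω = 63.0×10³ / 612.0 = 102.9 N·m.
J = πd⁴/32 = π(0.0639)⁴/32 = 1.637×10^-6 m⁴.
τ_max = T·r/J = 102.9 × 0.0319 / 1.637×10^-6 = 2.009×10^6 Pa.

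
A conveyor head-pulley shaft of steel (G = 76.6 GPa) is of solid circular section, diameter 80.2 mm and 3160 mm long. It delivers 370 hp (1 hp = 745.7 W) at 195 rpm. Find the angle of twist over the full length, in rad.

0.137 rad

ω = 2π·195/60 = 20.42 rad/s, so T = P/ω = 370×745.7 / 20.42 = 13510 N·m.
J = πd⁴/32 = π(0.0802)⁴/32 = 4.062×10^-6 m⁴.
θ = T·L/(G·J) = 13510 × 3.16 / (76.6×10⁹ × 4.062×10^-6) = 0.1372 rad.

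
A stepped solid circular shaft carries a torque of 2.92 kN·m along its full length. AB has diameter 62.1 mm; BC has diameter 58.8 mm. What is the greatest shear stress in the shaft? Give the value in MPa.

Under the same torque, τ_max = 16T/(πd³) is largest where d is smallest — segment BC (d = 58.8 mm).
τ_max = 16·2920/(π·(0.0588)³) = 7.315×10^7 Pa.

73.2 MPa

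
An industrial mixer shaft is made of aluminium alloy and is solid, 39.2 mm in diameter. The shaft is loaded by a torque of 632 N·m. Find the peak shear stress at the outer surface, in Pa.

J = πd⁴/32 = π(0.0392)⁴/32 = 2.318×10^-7 m⁴.
τ_max = T·r/J = 632.0 × 0.0196 / 2.318×10^-7 = 5.344×10^7 Pa.

5.34e7 Pa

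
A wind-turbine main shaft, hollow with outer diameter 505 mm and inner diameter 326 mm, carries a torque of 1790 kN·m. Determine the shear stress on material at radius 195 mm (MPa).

J = π(d_o⁴ − d_i⁴)/32 = π(0.505⁴ − 0.326⁴)/32 = 5.276×10^-3 m⁴.
Shear stress varies linearly with radius: τ = T·r/J = 1.790e6 × 0.195 / 5.276×10^-3 = 6.616×10^7 Pa.

66.2 MPa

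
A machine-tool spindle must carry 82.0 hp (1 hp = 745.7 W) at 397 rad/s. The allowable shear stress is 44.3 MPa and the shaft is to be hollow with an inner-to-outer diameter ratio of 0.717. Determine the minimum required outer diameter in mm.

ω = 397 rad/s, so T = P/ω = 82.0×745.7 / 397.0 = 154.0 N·m.
For a hollow shaft with d_i/d_o = 0.717: τ_max = 16T/(π d_o³ (1−k⁴)), so d_o = [16T/(π τ_allow (1−k⁴))]^(1/3) = [16·154.0/(π·4.43×10^7·0.7357)]^(1/3) = 0.02887 m.

28.9 mm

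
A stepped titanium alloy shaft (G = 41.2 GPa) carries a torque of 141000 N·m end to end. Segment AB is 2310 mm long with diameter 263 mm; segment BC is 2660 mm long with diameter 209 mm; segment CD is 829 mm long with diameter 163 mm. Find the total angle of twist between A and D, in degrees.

6.09°

J_AB = π(0.263)⁴/32 = 4.70×10^-4 m⁴; J_BC = π(0.209)⁴/32 = 1.87×10^-4 m⁴; J_CD = π(0.163)⁴/32 = 6.93×10^-5 m⁴.
θ = (T/G)·Σ L_i/J_i = (141000/41.2×10⁹)·(2.31/4.70×10^-4 + 2.66/1.87×10^-4 + 0.829/6.93×10^-5) = 0.1064 rad.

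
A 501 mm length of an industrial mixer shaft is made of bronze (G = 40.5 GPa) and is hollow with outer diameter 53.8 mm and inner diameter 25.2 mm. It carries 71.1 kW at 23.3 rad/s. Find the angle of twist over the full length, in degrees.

ω = 23.3 rad/s, so T = P/ω = 71.1×10³ / 23.30 = 3052 N·m.
J = π(d_o⁴ − d_i⁴)/32 = π(0.0538⁴ − 0.0252⁴)/32 = 7.829×10^-7 m⁴.
θ = T·L/(G·J) = 3052 × 0.501 / (40.5×10⁹ × 7.829×10^-7) = 0.04822 rad.

2.76°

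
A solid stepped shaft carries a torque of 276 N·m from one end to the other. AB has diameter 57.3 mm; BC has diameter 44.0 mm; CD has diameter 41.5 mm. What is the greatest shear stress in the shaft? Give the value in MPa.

Under the same torque, τ_max = 16T/(πd³) is largest where d is smallest — segment CD (d = 41.5 mm).
τ_max = 16·276.0/(π·(0.0415)³) = 1.967×10^7 Pa.

19.7 MPa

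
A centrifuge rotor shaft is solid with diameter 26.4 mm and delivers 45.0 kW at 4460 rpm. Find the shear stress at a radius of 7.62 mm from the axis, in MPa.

ω = 2π·4460/60 = 467.1 rad/s, so T = P/ω = 45.0×10³ / 467.1 = 96.35 N·m.
J = πd⁴/32 = π(0.0264)⁴/32 = 4.769×10^-8 m⁴.
Shear stress varies linearly with radius: τ = T·r/J = 96.35 × 0.00762 / 4.769×10^-8 = 1.540×10^7 Pa.

15.4 MPa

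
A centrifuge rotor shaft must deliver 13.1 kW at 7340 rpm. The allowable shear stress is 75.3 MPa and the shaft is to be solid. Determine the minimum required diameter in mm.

ω = 2π·7340/60 = 768.6 rad/s, so T = P/ω = 13.1×10³ / 768.6 = 17.04 N·m.
For a solid shaft τ_max = 16T/(πd³), so d = (16T/(π τ_allow))^(1/3) = (16·17.04/(π·7.53×10^7))^(1/3) = 0.01049 m.

10.5 mm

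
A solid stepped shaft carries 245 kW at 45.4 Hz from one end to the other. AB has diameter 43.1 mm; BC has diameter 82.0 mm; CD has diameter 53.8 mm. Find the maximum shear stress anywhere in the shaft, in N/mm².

54.6 N/mm²

ω = 2π·45.4 = 285.3 rad/s, so T = P/ω = 245×10³ / 285.3 = 858.9 N·m.
Under the same torque, τ_max = 16T/(πd³) is largest where d is smallest — segment AB (d = 43.1 mm).
τ_max = 16·858.9/(π·(0.0431)³) = 5.463×10^7 Pa.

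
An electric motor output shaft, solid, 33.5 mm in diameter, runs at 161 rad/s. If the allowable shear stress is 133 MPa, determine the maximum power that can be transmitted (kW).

158 kW

J = πd⁴/32 = π(0.0335)⁴/32 = 1.236×10^-7 m⁴.
T_max = τ_allow·J/r = 1.33×10^8 × 1.236×10^-7 / 0.0168 = 981.8 N·m.
ω = 161 rad/s, so P_max = T_max·ω = 1.581×10^5 W.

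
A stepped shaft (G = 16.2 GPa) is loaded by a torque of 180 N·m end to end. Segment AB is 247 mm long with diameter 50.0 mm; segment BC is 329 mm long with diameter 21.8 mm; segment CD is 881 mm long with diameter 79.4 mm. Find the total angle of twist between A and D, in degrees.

J_AB = π(0.0500)⁴/32 = 6.14×10^-7 m⁴; J_BC = π(0.0218)⁴/32 = 2.22×10^-8 m⁴; J_CD = π(0.0794)⁴/32 = 3.90×10^-6 m⁴.
θ = (T/G)·Σ L_i/J_i = (180.0/16.2×10⁹)·(0.247/6.14×10^-7 + 0.329/2.22×10^-8 + 0.881/3.90×10^-6) = 0.1718 rad.

9.85°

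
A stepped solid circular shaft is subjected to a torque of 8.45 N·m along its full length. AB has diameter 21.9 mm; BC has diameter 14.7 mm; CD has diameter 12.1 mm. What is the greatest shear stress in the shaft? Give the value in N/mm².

Under the same torque, τ_max = 16T/(πd³) is largest where d is smallest — segment CD (d = 12.1 mm).
τ_max = 16·8.450/(π·(0.0121)³) = 2.429×10^7 Pa.

24.3 N/mm²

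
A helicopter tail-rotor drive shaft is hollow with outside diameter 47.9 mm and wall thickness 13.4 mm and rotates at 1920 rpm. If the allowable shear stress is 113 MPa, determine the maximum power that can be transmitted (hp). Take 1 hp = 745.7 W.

633 hp

J = π(d_o⁴ − d_i⁴)/32 = π(0.0479⁴ − 0.0211⁴)/32 = 4.974×10^-7 m⁴.
T_max = τ_allow·J/r = 1.13×10^8 × 4.974×10^-7 / 0.0239 = 2347 N·m.
ω = 2π·1920/60 = 201.1 rad/s, so P_max = T_max·ω = 4.718×10^5 W.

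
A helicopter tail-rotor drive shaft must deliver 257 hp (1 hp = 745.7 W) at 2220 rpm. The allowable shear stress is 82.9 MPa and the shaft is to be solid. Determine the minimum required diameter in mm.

ω = 2π·2220/60 = 232.5 rad/s, so T = P/ω = 257×745.7 / 232.5 = 824.4 N·m.
For a solid shaft τ_max = 16T/(πd³), so d = (16T/(π τ_allow))^(1/3) = (16·824.4/(π·8.29×10^7))^(1/3) = 0.03700 m.

37.0 mm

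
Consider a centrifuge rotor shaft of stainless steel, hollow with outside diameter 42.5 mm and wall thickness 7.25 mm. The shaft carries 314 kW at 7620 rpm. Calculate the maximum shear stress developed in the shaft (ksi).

4.67 ksi

ω = 2π·7620/60 = 798.0 rad/s, so T = P/ω = 314×10³ / 798.0 = 393.5 N·m.
J = π(d_o⁴ − d_i⁴)/32 = π(0.0425⁴ − 0.0280⁴)/32 = 2.600×10^-7 m⁴.
τ_max = T·r/J = 393.5 × 0.0213 / 2.600×10^-7 = 3.217×10^7 Pa.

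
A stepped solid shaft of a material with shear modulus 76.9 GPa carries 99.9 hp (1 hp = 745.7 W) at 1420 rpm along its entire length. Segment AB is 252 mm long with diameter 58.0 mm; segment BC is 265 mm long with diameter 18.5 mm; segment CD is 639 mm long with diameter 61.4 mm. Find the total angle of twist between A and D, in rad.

0.155 rad

ω = 2π·1420/60 = 148.7 rad/s, so T = P/ω = 99.9×745.7 / 148.7 = 501.0 N·m.
J_AB = π(0.0580)⁴/32 = 1.11×10^-6 m⁴; J_BC = π(0.0185)⁴/32 = 1.15×10^-8 m⁴; J_CD = π(0.0614)⁴/32 = 1.40×10^-6 m⁴.
θ = (T/G)·Σ L_i/J_i = (501.0/76.9×10⁹)·(0.252/1.11×10^-6 + 0.265/1.15×10^-8 + 0.639/1.40×10^-6) = 0.1546 rad.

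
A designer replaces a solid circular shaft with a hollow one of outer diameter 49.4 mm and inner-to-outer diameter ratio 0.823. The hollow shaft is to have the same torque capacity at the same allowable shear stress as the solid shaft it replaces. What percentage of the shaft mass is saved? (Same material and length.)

Equal τ_max and T ⇒ the solid shaft needs d_s³ = d_o³(1−k⁴), so d_s = 49.4·(1−0.823⁴)^(1/3) = 40.26 mm.
Area ratio A_h/A_s = d_o²(1−k²)/d_s² = (1−k²)/(1−k⁴)^(2/3) = 0.4859.
Mass saving = 1 − 0.4859 = 51.4 %.

51.4 %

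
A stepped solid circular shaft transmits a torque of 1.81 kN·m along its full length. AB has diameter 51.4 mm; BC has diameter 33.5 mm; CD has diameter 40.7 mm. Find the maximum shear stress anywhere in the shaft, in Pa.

Under the same torque, τ_max = 16T/(πd³) is largest where d is smallest — segment BC (d = 33.5 mm).
τ_max = 16·1810/(π·(0.0335)³) = 2.452×10^8 Pa.

2.45e8 Pa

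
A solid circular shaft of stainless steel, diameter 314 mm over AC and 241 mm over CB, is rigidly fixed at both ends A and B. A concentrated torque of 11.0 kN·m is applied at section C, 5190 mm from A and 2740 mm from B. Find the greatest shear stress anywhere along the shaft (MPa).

1.59 MPa

Compatibility: T_A·a/J_AC = T_B·b/J_CB with T_A + T_B = T₀.
J_AC = 9.54×10^-4 m⁴, J_CB = 3.31×10^-4 m⁴, so T_A = T₀·(J_AC/a)/((J_AC/a)+(J_CB/b)) = 6637 N·m, T_B = 4363 N·m.
τ in each portion: τ_AC = 1.09×10^6 Pa, τ_CB = 1.59×10^6 Pa; maximum is in CB.
τ_max = T_CB·r/J = 4363·0.120/3.31×10^-4 = 1.587×10^6 Pa.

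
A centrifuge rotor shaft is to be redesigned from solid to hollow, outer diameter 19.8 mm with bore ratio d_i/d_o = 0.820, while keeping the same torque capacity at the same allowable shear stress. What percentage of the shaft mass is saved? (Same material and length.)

51.1 %

Equal τ_max and T ⇒ the solid shaft needs d_s³ = d_o³(1−k⁴), so d_s = 19.8·(1−0.820⁴)^(1/3) = 16.20 mm.
Area ratio A_h/A_s = d_o²(1−k²)/d_s² = (1−k²)/(1−k⁴)^(2/3) = 0.4893.
Mass saving = 1 − 0.4893 = 51.1 %.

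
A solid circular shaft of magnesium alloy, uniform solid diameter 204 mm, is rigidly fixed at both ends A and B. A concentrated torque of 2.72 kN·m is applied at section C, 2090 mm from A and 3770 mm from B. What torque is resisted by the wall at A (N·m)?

With uniform GJ and both ends fixed, compatibility θ_AC = θ_CB gives T_A·a = T_B·b, together with T_A + T_B = T₀.
T_A = T₀·b/(a+b) = 2720·3770/5860 = 1750 N·m; T_B = 970.1 N·m.

1750 N·m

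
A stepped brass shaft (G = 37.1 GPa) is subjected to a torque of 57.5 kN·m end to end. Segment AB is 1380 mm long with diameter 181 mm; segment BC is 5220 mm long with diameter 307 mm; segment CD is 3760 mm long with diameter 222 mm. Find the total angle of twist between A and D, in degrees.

3.09°

J_AB = π(0.181)⁴/32 = 1.05×10^-4 m⁴; J_BC = π(0.307)⁴/32 = 8.72×10^-4 m⁴; J_CD = π(0.222)⁴/32 = 2.38×10^-4 m⁴.
θ = (T/G)·Σ L_i/J_i = (57500/37.1×10⁹)·(1.38/1.05×10^-4 + 5.22/8.72×10^-4 + 3.76/2.38×10^-4) = 0.05401 rad.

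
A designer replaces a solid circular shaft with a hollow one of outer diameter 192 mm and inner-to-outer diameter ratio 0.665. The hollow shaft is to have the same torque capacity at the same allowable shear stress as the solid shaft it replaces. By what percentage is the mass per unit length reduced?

35.5 %

Equal τ_max and T ⇒ the solid shaft needs d_s³ = d_o³(1−k⁴), so d_s = 192·(1−0.665⁴)^(1/3) = 178.6 mm.
Area ratio A_h/A_s = d_o²(1−k²)/d_s² = (1−k²)/(1−k⁴)^(2/3) = 0.6449.
Mass saving = 1 − 0.6449 = 35.5 %.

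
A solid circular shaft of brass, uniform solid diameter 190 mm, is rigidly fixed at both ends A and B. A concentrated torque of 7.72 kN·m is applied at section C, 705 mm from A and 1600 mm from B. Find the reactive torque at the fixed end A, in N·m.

5360 N·m

With uniform GJ and both ends fixed, compatibility θ_AC = θ_CB gives T_A·a = T_B·b, together with T_A + T_B = T₀.
T_A = T₀·b/(a+b) = 7720·1600/2305 = 5359 N·m; T_B = 2361 N·m.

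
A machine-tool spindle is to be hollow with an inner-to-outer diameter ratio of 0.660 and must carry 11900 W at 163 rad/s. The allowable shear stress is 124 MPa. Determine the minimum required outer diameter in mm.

ω = 163 rad/s, so T = P/ω = 11900 / 163.0 = 73.01 N·m.
For a hollow shaft with d_i/d_o = 0.660: τ_max = 16T/(π d_o³ (1−k⁴)), so d_o = [16T/(π τ_allow (1−k⁴))]^(1/3) = [16·73.01/(π·1.24×10^8·0.8103)]^(1/3) = 0.01547 m.

15.5 mm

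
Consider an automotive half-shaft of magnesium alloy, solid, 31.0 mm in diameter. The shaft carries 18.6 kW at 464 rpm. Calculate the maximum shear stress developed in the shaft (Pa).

ω = 2π·464/60 = 48.59 rad/s, so T = P/ω = 18.6×10³ / 48.59 = 382.8 N·m.
J = πd⁴/32 = π(0.0310)⁴/32 = 9.067×10^-8 m⁴.
τ_max = T·r/J = 382.8 × 0.0155 / 9.067×10^-8 = 6.544×10^7 Pa.

6.54e7 Pa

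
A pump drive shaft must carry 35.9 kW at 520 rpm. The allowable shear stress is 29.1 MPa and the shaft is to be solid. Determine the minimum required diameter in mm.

ω = 2π·520/60 = 54.45 rad/s, so T = P/ω = 35.9×10³ / 54.45 = 659.3 N·m.
For a solid shaft τ_max = 16T/(πd³), so d = (16T/(π τ_allow))^(1/3) = (16·659.3/(π·2.91×10^7))^(1/3) = 0.04868 m.

48.7 mm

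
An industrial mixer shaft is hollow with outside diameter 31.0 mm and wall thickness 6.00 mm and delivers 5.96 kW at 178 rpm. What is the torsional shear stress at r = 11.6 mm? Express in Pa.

ω = 2π·178/60 = 18.64 rad/s, so T = P/ω = 5.96×10³ / 18.64 = 319.7 N·m.
J = π(d_o⁴ − d_i⁴)/32 = π(0.0310⁴ − 0.0190⁴)/32 = 7.787×10^-8 m⁴.
Shear stress varies linearly with radius: τ = T·r/J = 319.7 × 0.0116 / 7.787×10^-8 = 4.763×10^7 Pa.

4.76e7 Pa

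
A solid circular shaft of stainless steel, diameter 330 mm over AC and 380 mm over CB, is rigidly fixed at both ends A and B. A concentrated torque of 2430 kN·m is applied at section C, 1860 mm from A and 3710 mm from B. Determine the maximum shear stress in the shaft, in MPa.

183 MPa

Compatibility: T_A·a/J_AC = T_B·b/J_CB with T_A + T_B = T₀.
J_AC = 1.16×10^-3 m⁴, J_CB = 2.05×10^-3 m⁴, so T_A = T₀·(J_AC/a)/((J_AC/a)+(J_CB/b)) = 1.292e6 N·m, T_B = 1.138e6 N·m.
τ in each portion: τ_AC = 1.83×10^8 Pa, τ_CB = 1.06×10^8 Pa; maximum is in AC.
τ_max = T_AC·r/J = 1.292e6·0.165/1.16×10^-3 = 1.830×10^8 Pa.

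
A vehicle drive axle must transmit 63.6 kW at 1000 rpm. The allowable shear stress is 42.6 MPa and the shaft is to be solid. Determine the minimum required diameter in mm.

41.7 mm

ω = 2π·1000/60 = 104.7 rad/s, so T = P/ω = 63.6×10³ / 104.7 = 607.3 N·m.
For a solid shaft τ_max = 16T/(πd³), so d = (16T/(π τ_allow))^(1/3) = (16·607.3/(π·4.26×10^7))^(1/3) = 0.04172 m.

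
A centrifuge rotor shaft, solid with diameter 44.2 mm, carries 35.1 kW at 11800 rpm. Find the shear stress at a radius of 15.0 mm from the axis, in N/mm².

1.14 N/mm²

ω = 2π·11800/60 = 1236 rad/s, so T = P/ω = 35.1×10³ / 1236 = 28.41 N·m.
J = πd⁴/32 = π(0.0442)⁴/32 = 3.747×10^-7 m⁴.
Shear stress varies linearly with radius: τ = T·r/J = 28.41 × 0.0150 / 3.747×10^-7 = 1.137×10^6 Pa.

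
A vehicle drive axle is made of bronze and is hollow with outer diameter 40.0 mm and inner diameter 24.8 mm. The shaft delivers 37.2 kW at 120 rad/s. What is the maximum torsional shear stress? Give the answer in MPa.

28.9 MPa

ω = 120 rad/s, so T = P/ω = 37.2×10³ / 120.0 = 310.0 N·m.
J = π(d_o⁴ − d_i⁴)/32 = π(0.0400⁴ − 0.0248⁴)/32 = 2.142×10^-7 m⁴.
τ_max = T·r/J = 310.0 × 0.0200 / 2.142×10^-7 = 2.895×10^7 Pa.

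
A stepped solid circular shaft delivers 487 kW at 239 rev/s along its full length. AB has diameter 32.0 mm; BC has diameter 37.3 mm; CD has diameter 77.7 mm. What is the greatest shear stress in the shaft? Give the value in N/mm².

ω = 2π·239 = 1502 rad/s, so T = P/ω = 487×10³ / 1502 = 324.3 N·m.
Under the same torque, τ_max = 16T/(πd³) is largest where d is smallest — segment AB (d = 32.0 mm).
τ_max = 16·324.3/(π·(0.0320)³) = 5.040×10^7 Pa.

50.4 N/mm²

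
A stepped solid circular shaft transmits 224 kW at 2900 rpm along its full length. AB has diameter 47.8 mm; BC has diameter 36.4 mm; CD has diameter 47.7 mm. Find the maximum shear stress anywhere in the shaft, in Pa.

7.79e7 Pa

ω = 2π·2900/60 = 303.7 rad/s, so T = P/ω = 224×10³ / 303.7 = 737.6 N·m.
Under the same torque, τ_max = 16T/(πd³) is largest where d is smallest — segment BC (d = 36.4 mm).
τ_max = 16·737.6/(π·(0.0364)³) = 7.789×10^7 Pa.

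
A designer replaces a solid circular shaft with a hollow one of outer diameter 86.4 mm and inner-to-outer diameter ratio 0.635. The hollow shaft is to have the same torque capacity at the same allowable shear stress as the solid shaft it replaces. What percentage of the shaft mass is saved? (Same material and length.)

Equal τ_max and T ⇒ the solid shaft needs d_s³ = d_o³(1−k⁴), so d_s = 86.4·(1−0.635⁴)^(1/3) = 81.44 mm.
Area ratio A_h/A_s = d_o²(1−k²)/d_s² = (1−k²)/(1−k⁴)^(2/3) = 0.6717.
Mass saving = 1 − 0.6717 = 32.8 %.

32.8 %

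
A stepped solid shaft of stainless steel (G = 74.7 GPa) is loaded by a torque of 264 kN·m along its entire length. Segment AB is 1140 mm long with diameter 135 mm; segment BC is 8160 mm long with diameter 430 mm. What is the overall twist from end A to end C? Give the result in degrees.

J_AB = π(0.135)⁴/32 = 3.26×10^-5 m⁴; J_BC = π(0.430)⁴/32 = 3.36×10^-3 m⁴.
θ = (T/G)·Σ L_i/J_i = (264000/74.7×10⁹)·(1.14/3.26×10^-5 + 8.16/3.36×10^-3) = 0.1321 rad.

7.57°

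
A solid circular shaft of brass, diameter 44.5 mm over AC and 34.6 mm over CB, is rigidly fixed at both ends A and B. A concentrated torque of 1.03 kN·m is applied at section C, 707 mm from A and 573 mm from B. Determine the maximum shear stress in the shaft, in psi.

Compatibility: T_A·a/J_AC = T_B·b/J_CB with T_A + T_B = T₀.
J_AC = 3.85×10^-7 m⁴, J_CB = 1.41×10^-7 m⁴, so T_A = T₀·(J_AC/a)/((J_AC/a)+(J_CB/b)) = 709.9 N·m, T_B = 320.1 N·m.
τ in each portion: τ_AC = 4.10×10^7 Pa, τ_CB = 3.94×10^7 Pa; maximum is in AC.
τ_max = T_AC·r/J = 709.9·0.0222/3.85×10^-7 = 4.103×10^7 Pa.

5950 psi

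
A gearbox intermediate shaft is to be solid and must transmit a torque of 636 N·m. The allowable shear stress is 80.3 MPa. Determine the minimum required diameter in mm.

For a solid shaft τ_max = 16T/(πd³), so d = (16T/(π τ_allow))^(1/3) = (16·636.0/(π·8.03×10^7))^(1/3) = 0.03430 m.

34.3 mm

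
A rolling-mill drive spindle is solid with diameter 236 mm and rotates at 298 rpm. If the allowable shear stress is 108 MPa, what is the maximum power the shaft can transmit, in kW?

J = πd⁴/32 = π(0.236)⁴/32 = 3.045×10^-4 m⁴.
T_max = τ_allow·J/r = 1.08×10^8 × 3.045×10^-4 / 0.118 = 278700 N·m.
ω = 2π·298/60 = 31.21 rad/s, so P_max = T_max·ω = 8.698×10^6 W.

8700 kW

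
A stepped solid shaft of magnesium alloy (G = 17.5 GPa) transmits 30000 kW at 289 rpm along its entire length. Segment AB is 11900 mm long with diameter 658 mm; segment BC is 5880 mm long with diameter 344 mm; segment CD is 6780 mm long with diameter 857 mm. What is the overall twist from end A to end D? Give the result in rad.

0.286 rad

ω = 2π·289/60 = 30.26 rad/s, so T = P/ω = 30000×10³ / 30.26 = 991300 N·m.
J_AB = π(0.658)⁴/32 = 0.0184 m⁴; J_BC = π(0.344)⁴/32 = 1.37×10^-3 m⁴; J_CD = π(0.857)⁴/32 = 0.0530 m⁴.
θ = (T/G)·Σ L_i/J_i = (991300/17.5×10⁹)·(11.9/0.0184 + 5.88/1.37×10^-3 + 6.78/0.0530) = 0.2861 rad.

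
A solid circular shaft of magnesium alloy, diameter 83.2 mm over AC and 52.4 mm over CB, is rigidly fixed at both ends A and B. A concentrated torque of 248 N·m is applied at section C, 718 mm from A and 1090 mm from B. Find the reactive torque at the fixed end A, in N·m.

225 N·m

Compatibility: T_A·a/J_AC = T_B·b/J_CB with T_A + T_B = T₀.
J_AC = 4.70×10^-6 m⁴, J_CB = 7.40×10^-7 m⁴, so T_A = T₀·(J_AC/a)/((J_AC/a)+(J_CB/b)) = 224.7 N·m, T_B = 23.29 N·m.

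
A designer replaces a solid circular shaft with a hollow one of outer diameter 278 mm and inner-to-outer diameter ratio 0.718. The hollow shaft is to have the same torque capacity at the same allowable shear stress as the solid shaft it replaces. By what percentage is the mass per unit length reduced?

Equal τ_max and T ⇒ the solid shaft needs d_s³ = d_o³(1−k⁴), so d_s = 278·(1−0.718⁴)^(1/3) = 250.8 mm.
Area ratio A_h/A_s = d_o²(1−k²)/d_s² = (1−k²)/(1−k⁴)^(2/3) = 0.5953.
Mass saving = 1 − 0.5953 = 40.5 %.

40.5 %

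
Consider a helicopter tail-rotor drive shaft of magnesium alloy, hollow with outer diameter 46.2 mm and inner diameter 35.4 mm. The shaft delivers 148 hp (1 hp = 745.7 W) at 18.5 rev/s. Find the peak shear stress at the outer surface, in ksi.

ω = 2π·18.5 = 116.2 rad/s, so T = P/ω = 148×745.7 / 116.2 = 949.5 N·m.
J = π(d_o⁴ − d_i⁴)/32 = π(0.0462⁴ − 0.0354⁴)/32 = 2.931×10^-7 m⁴.
τ_max = T·r/J = 949.5 × 0.0231 / 2.931×10^-7 = 7.483×10^7 Pa.

10.9 ksi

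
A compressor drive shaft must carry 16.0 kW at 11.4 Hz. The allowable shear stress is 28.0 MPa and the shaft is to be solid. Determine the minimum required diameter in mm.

34.4 mm

ω = 2π·11.4 = 71.63 rad/s, so T = P/ω = 16.0×10³ / 71.63 = 223.4 N·m.
For a solid shaft τ_max = 16T/(πd³), so d = (16T/(π τ_allow))^(1/3) = (16·223.4/(π·2.80×10^7))^(1/3) = 0.03438 m.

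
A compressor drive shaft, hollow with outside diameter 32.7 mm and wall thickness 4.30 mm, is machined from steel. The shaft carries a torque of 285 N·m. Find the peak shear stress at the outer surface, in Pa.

J = π(d_o⁴ − d_i⁴)/32 = π(0.0327⁴ − 0.0241⁴)/32 = 7.913×10^-8 m⁴.
τ_max = T·r/J = 285.0 × 0.0163 / 7.913×10^-8 = 5.889×10^7 Pa.

5.89e7 Pa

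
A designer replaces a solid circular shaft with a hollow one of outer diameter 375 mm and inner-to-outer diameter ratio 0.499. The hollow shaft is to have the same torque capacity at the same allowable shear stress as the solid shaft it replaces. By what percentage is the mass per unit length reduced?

21.6 %

Equal τ_max and T ⇒ the solid shaft needs d_s³ = d_o³(1−k⁴), so d_s = 375·(1−0.499⁴)^(1/3) = 367.1 mm.
Area ratio A_h/A_s = d_o²(1−k²)/d_s² = (1−k²)/(1−k⁴)^(2/3) = 0.7837.
Mass saving = 1 − 0.7837 = 21.6 %.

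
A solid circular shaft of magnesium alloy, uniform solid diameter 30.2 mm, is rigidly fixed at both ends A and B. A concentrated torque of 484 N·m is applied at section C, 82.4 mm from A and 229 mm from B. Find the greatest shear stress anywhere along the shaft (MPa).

65.8 MPa

With uniform GJ and both ends fixed, compatibility θ_AC = θ_CB gives T_A·a = T_B·b, together with T_A + T_B = T₀.
T_A = T₀·b/(a+b) = 484.0·229/311.4 = 355.9 N·m; T_B = 128.1 N·m.
τ in each portion: τ_AC = 6.58×10^7 Pa, τ_CB = 2.37×10^7 Pa; maximum is in AC.
τ_max = T_AC·r/J = 355.9·0.0151/8.17×10^-8 = 6.581×10^7 Pa.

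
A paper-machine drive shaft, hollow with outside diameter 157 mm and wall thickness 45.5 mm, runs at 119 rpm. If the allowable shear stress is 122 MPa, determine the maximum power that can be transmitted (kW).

1120 kW

J = π(d_o⁴ − d_i⁴)/32 = π(0.157⁴ − 0.0660⁴)/32 = 5.779×10^-5 m⁴.
T_max = τ_allow·J/r = 1.22×10^8 × 5.779×10^-5 / 0.0785 = 89810 N·m.
ω = 2π·119/60 = 12.46 rad/s, so P_max = T_max·ω = 1.119×10^6 W.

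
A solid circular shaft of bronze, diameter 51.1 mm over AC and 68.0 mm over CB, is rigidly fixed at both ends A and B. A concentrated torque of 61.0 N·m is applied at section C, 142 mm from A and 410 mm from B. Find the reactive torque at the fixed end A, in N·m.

Compatibility: T_A·a/J_AC = T_B·b/J_CB with T_A + T_B = T₀.
J_AC = 6.69×10^-7 m⁴, J_CB = 2.10×10^-6 m⁴, so T_A = T₀·(J_AC/a)/((J_AC/a)+(J_CB/b)) = 29.24 N·m, T_B = 31.76 N·m.

29.2 N·m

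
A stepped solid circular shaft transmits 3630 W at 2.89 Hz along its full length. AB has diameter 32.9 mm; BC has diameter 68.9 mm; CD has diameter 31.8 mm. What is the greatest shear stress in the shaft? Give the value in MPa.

ω = 2π·2.89 = 18.16 rad/s, so T = P/ω = 3630 / 18.16 = 199.9 N·m.
Under the same torque, τ_max = 16T/(πd³) is largest where d is smallest — segment CD (d = 31.8 mm).
τ_max = 16·199.9/(π·(0.0318)³) = 3.166×10^7 Pa.

31.7 MPa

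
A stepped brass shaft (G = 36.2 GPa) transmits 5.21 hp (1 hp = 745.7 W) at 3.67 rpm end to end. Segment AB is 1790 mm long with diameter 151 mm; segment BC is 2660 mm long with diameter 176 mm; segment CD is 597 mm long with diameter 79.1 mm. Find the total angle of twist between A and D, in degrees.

ω = 2π·3.67/60 = 0.3843 rad/s, so T = P/ω = 5.21×745.7 / 0.3843 = 10110 N·m.
J_AB = π(0.151)⁴/32 = 5.10×10^-5 m⁴; J_BC = π(0.176)⁴/32 = 9.42×10^-5 m⁴; J_CD = π(0.0791)⁴/32 = 3.84×10^-6 m⁴.
θ = (T/G)·Σ L_i/J_i = (10110/36.2×10⁹)·(1.79/5.10×10^-5 + 2.66/9.42×10^-5 + 0.597/3.84×10^-6) = 0.06106 rad.

3.50°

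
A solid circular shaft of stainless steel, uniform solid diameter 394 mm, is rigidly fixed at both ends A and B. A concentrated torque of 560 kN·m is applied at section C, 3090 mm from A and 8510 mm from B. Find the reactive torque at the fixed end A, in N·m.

411000 N·m

With uniform GJ and both ends fixed, compatibility θ_AC = θ_CB gives T_A·a = T_B·b, together with T_A + T_B = T₀.
T_A = T₀·b/(a+b) = 560000·8510/11600 = 410800 N·m; T_B = 149200 N·m.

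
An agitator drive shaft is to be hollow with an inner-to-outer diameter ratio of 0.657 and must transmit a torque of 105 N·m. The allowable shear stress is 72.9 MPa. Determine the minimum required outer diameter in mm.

For a hollow shaft with d_i/d_o = 0.657: τ_max = 16T/(π d_o³ (1−k⁴)), so d_o = [16T/(π τ_allow (1−k⁴))]^(1/3) = [16·105.0/(π·7.29×10^7·0.8137)]^(1/3) = 0.02081 m.

20.8 mm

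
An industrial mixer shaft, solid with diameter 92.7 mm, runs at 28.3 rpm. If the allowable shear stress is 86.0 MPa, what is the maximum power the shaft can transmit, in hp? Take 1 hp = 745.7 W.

53.5 hp

J = πd⁴/32 = π(0.0927)⁴/32 = 7.250×10^-6 m⁴.
T_max = τ_allow·J/r = 8.60×10^7 × 7.250×10^-6 / 0.0464 = 13450 N·m.
ω = 2π·28.3/60 = 2.964 rad/s, so P_max = T_max·ω = 3.986×10^4 W.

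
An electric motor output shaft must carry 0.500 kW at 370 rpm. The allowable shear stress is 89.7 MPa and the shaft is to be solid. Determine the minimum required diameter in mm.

ω = 2π·370/60 = 38.75 rad/s, so T = P/ω = 0.500×10³ / 38.75 = 12.90 N·m.
For a solid shaft τ_max = 16T/(πd³), so d = (16T/(π τ_allow))^(1/3) = (16·12.90/(π·8.97×10^7))^(1/3) = 0.009015 m.

9.02 mm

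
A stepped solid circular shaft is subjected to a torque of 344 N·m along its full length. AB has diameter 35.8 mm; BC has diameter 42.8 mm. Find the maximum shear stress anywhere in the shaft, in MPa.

Under the same torque, τ_max = 16T/(πd³) is largest where d is smallest — segment AB (d = 35.8 mm).
τ_max = 16·344.0/(π·(0.0358)³) = 3.818×10^7 Pa.

38.2 MPa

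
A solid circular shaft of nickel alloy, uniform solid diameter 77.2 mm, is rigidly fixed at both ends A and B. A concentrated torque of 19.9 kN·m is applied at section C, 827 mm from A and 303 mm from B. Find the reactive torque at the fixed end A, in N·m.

5340 N·m

With uniform GJ and both ends fixed, compatibility θ_AC = θ_CB gives T_A·a = T_B·b, together with T_A + T_B = T₀.
T_A = T₀·b/(a+b) = 19900·303/1130 = 5336 N·m; T_B = 14560 N·m.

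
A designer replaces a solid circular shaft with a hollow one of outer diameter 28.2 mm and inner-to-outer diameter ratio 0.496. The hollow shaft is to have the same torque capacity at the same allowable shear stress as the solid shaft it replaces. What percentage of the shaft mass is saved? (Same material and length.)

Equal τ_max and T ⇒ the solid shaft needs d_s³ = d_o³(1−k⁴), so d_s = 28.2·(1−0.496⁴)^(1/3) = 27.62 mm.
Area ratio A_h/A_s = d_o²(1−k²)/d_s² = (1−k²)/(1−k⁴)^(2/3) = 0.7860.
Mass saving = 1 − 0.7860 = 21.4 %.

21.4 %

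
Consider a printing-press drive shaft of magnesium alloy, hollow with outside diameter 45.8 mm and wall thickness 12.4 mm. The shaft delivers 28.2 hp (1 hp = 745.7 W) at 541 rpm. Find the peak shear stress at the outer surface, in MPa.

ω = 2π·541/60 = 56.65 rad/s, so T = P/ω = 28.2×745.7 / 56.65 = 371.2 N·m.
J = π(d_o⁴ − d_i⁴)/32 = π(0.0458⁴ − 0.0210⁴)/32 = 4.129×10^-7 m⁴.
τ_max = T·r/J = 371.2 × 0.0229 / 4.129×10^-7 = 2.059×10^7 Pa.

20.6 MPa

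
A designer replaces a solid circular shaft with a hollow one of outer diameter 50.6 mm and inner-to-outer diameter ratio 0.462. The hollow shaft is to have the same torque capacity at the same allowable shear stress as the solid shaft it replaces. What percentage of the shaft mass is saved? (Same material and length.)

Equal τ_max and T ⇒ the solid shaft needs d_s³ = d_o³(1−k⁴), so d_s = 50.6·(1−0.462⁴)^(1/3) = 49.82 mm.
Area ratio A_h/A_s = d_o²(1−k²)/d_s² = (1−k²)/(1−k⁴)^(2/3) = 0.8114.
Mass saving = 1 − 0.8114 = 18.9 %.

18.9 %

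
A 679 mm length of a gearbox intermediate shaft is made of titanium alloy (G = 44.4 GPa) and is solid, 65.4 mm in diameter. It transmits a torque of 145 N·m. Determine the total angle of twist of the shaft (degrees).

0.0707°

J = πd⁴/32 = π(0.0654)⁴/32 = 1.796×10^-6 m⁴.
θ = T·L/(G·J) = 145.0 × 0.679 / (44.4×10⁹ × 1.796×10^-6) = 1.235×10^-3 rad.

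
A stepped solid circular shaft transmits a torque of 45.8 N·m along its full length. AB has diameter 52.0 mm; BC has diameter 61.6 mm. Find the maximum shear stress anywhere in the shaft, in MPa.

Under the same torque, τ_max = 16T/(πd³) is largest where d is smallest — segment AB (d = 52.0 mm).
τ_max = 16·45.80/(π·(0.0520)³) = 1.659×10^6 Pa.

1.66 MPa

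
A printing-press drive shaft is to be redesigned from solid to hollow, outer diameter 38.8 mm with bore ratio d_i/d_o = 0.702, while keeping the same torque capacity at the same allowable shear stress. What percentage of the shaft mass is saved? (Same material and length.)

38.9 %

Equal τ_max and T ⇒ the solid shaft needs d_s³ = d_o³(1−k⁴), so d_s = 38.8·(1−0.702⁴)^(1/3) = 35.36 mm.
Area ratio A_h/A_s = d_o²(1−k²)/d_s² = (1−k²)/(1−k⁴)^(2/3) = 0.6106.
Mass saving = 1 − 0.6106 = 38.9 %.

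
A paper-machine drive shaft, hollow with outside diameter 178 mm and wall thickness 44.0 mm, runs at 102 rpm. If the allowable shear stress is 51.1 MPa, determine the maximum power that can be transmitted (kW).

J = π(d_o⁴ − d_i⁴)/32 = π(0.178⁴ − 0.0900⁴)/32 = 9.211×10^-5 m⁴.
T_max = τ_allow·J/r = 5.11×10^7 × 9.211×10^-5 / 0.0890 = 52890 N·m.
ω = 2π·102/60 = 10.68 rad/s, so P_max = T_max·ω = 5.649×10^5 W.

565 kW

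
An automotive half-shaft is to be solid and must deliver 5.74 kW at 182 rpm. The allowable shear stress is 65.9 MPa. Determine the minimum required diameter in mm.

28.6 mm

ω = 2π·182/60 = 19.06 rad/s, so T = P/ω = 5.74×10³ / 19.06 = 301.2 N·m.
For a solid shaft τ_max = 16T/(πd³), so d = (16T/(π τ_allow))^(1/3) = (16·301.2/(π·6.59×10^7))^(1/3) = 0.02855 m.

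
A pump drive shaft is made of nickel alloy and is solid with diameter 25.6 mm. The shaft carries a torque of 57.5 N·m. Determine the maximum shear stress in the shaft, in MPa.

J = πd⁴/32 = π(0.0256)⁴/32 = 4.217×10^-8 m⁴.
τ_max = T·r/J = 57.50 × 0.0128 / 4.217×10^-8 = 1.745×10^7 Pa.

17.5 MPa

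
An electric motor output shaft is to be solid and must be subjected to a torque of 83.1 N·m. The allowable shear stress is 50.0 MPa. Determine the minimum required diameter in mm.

For a solid shaft τ_max = 16T/(πd³), so d = (16T/(π τ_allow))^(1/3) = (16·83.10/(π·5.00×10^7))^(1/3) = 0.02038 m.

20.4 mm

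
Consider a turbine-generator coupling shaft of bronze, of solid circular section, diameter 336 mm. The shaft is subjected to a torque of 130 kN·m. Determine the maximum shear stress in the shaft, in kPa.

J = πd⁴/32 = π(0.336)⁴/32 = 1.251×10^-3 m⁴.
τ_max = T·r/J = 130000 × 0.168 / 1.251×10^-3 = 1.745×10^7 Pa.

17500 kPa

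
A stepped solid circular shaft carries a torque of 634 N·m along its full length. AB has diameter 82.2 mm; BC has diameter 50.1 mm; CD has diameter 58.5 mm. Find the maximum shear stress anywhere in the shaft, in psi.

3720 psi

Under the same torque, τ_max = 16T/(πd³) is largest where d is smallest — segment BC (d = 50.1 mm).
τ_max = 16·634.0/(π·(0.0501)³) = 2.568×10^7 Pa.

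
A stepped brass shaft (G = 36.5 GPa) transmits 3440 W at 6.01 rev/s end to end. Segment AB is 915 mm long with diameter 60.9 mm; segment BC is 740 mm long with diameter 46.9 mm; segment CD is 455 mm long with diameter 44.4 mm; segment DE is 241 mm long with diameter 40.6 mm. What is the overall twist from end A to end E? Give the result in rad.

ω = 2π·6.01 = 37.76 rad/s, so T = P/ω = 3440 / 37.76 = 91.10 N·m.
J_AB = π(0.0609)⁴/32 = 1.35×10^-6 m⁴; J_BC = π(0.0469)⁴/32 = 4.75×10^-7 m⁴; J_CD = π(0.0444)⁴/32 = 3.82×10^-7 m⁴; J_DE = π(0.0406)⁴/32 = 2.67×10^-7 m⁴.
θ = (T/G)·Σ L_i/J_i = (91.10/36.5×10⁹)·(0.915/1.35×10^-6 + 0.740/4.75×10^-7 + 0.455/3.82×10^-7 + 0.241/2.67×10^-7) = 0.01081 rad.

0.0108 rad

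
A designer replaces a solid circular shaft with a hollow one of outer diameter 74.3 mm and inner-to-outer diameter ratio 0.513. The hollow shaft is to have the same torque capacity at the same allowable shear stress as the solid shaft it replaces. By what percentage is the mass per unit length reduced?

22.7 %

Equal τ_max and T ⇒ the solid shaft needs d_s³ = d_o³(1−k⁴), so d_s = 74.3·(1−0.513⁴)^(1/3) = 72.54 mm.
Area ratio A_h/A_s = d_o²(1−k²)/d_s² = (1−k²)/(1−k⁴)^(2/3) = 0.7729.
Mass saving = 1 − 0.7729 = 22.7 %.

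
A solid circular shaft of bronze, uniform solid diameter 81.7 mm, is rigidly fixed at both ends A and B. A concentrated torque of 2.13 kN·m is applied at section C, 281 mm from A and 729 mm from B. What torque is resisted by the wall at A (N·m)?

1540 N·m

With uniform GJ and both ends fixed, compatibility θ_AC = θ_CB gives T_A·a = T_B·b, together with T_A + T_B = T₀.
T_A = T₀·b/(a+b) = 2130·729/1010 = 1537 N·m; T_B = 592.6 N·m.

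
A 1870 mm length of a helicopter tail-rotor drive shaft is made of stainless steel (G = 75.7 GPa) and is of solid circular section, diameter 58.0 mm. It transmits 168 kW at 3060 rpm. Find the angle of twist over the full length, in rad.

ω = 2π·3060/60 = 320.4 rad/s, so T = P/ω = 168×10³ / 320.4 = 524.3 N·m.
J = πd⁴/32 = π(0.0580)⁴/32 = 1.111×10^-6 m⁴.
θ = T·L/(G·J) = 524.3 × 1.87 / (75.7×10⁹ × 1.111×10^-6) = 0.01166 rad.

0.0117 rad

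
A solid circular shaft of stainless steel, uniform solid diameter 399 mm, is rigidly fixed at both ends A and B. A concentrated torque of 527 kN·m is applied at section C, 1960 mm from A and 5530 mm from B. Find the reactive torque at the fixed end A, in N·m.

389000 N·m

With uniform GJ and both ends fixed, compatibility θ_AC = θ_CB gives T_A·a = T_B·b, together with T_A + T_B = T₀.
T_A = T₀·b/(a+b) = 527000·5530/7490 = 389100 N·m; T_B = 137900 N·m.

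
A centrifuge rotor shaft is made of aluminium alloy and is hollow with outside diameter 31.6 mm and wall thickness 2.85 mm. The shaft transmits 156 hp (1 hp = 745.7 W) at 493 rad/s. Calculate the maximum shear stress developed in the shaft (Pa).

ω = 493 rad/s, so T = P/ω = 156×745.7 / 493.0 = 236.0 N·m.
J = π(d_o⁴ − d_i⁴)/32 = π(0.0316⁴ − 0.0259⁴)/32 = 5.371×10^-8 m⁴.
τ_max = T·r/J = 236.0 × 0.0158 / 5.371×10^-8 = 6.941×10^7 Pa.

6.94e7 Pa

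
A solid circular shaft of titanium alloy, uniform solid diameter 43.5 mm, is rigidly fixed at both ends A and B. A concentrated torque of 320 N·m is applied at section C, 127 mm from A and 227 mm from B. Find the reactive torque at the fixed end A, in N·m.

With uniform GJ and both ends fixed, compatibility θ_AC = θ_CB gives T_A·a = T_B·b, together with T_A + T_B = T₀.
T_A = T₀·b/(a+b) = 320.0·227/354.0 = 205.2 N·m; T_B = 114.8 N·m.

205 N·m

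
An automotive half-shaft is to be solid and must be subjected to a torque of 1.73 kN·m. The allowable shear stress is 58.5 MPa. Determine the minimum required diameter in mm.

53.2 mm

For a solid shaft τ_max = 16T/(πd³), so d = (16T/(π τ_allow))^(1/3) = (16·1730/(π·5.85×10^7))^(1/3) = 0.05321 m.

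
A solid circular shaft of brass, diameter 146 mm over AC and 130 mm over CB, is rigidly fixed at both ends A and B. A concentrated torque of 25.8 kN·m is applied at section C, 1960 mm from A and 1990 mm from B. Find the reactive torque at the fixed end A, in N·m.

Compatibility: T_A·a/J_AC = T_B·b/J_CB with T_A + T_B = T₀.
J_AC = 4.46×10^-5 m⁴, J_CB = 2.80×10^-5 m⁴, so T_A = T₀·(J_AC/a)/((J_AC/a)+(J_CB/b)) = 15930 N·m, T_B = 9865 N·m.

15900 N·m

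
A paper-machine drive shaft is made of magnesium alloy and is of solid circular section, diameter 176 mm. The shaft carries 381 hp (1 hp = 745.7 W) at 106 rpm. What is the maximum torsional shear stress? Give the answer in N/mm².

ω = 2π·106/60 = 11.10 rad/s, so T = P/ω = 381×745.7 / 11.10 = 25590 N·m.
J = πd⁴/32 = π(0.176)⁴/32 = 9.420×10^-5 m⁴.
τ_max = T·r/J = 25590 × 0.0880 / 9.420×10^-5 = 2.391×10^7 Pa.

23.9 N/mm²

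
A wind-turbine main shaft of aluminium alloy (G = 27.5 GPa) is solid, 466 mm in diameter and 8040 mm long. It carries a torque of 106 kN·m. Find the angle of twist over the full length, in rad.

0.00669 rad

J = πd⁴/32 = π(0.466)⁴/32 = 4.630×10^-3 m⁴.
θ = T·L/(G·J) = 106000 × 8.04 / (27.5×10⁹ × 4.630×10^-3) = 6.694×10^-3 rad.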